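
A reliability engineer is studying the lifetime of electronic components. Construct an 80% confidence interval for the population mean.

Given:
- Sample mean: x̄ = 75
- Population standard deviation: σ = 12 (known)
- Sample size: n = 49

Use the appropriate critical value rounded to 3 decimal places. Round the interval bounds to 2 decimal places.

The population standard deviation σ is known, so use a z-interval (standard normal critical value).

For 80% confidence, z* = 1.282 (from standard normal table)

Standard error: SE = σ/√n = 12/√49 = 1.714286

Margin of error: E = z* × SE = 1.282 × 1.714286 = 2.1977

Z-interval: x̄ ± E = 75 ± 2.1977 = (72.8023, 77.1977)

Rounded to 2 decimal places:

(72.80, 77.20)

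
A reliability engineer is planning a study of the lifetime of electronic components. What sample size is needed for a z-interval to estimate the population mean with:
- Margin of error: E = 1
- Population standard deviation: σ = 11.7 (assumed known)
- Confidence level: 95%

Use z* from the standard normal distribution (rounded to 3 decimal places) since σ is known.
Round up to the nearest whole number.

Using z* since population σ is known (z-interval formula).

For 95% confidence, z* = 1.96 (from standard normal table)

Sample size formula for z-interval: n = (z*σ/E)²

n = (1.96 × 11.7 / 1)²
  = (22.932000)²
  = 525.8766

Round up to the nearest whole number: n = 526

526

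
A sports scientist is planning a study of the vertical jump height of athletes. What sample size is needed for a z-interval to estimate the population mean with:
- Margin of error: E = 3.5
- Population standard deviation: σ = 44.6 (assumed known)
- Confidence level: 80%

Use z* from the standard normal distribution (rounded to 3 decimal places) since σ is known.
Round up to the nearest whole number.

Using z* since population σ is known (z-interval formula).

For 80% confidence, z* = 1.282 (from standard normal table)

Sample size formula for z-interval: n = (z*σ/E)²

n = (1.282 × 44.6 / 3.5)²
  = (16.336343)²
  = 266.8761

Round up to the nearest whole number: n = 267

267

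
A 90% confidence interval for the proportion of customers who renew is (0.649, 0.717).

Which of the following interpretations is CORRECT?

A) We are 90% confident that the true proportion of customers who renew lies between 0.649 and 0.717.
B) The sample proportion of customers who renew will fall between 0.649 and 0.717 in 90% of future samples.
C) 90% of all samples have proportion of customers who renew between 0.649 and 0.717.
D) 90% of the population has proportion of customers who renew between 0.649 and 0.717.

A confidence interval represents our confidence in the procedure, not a probability statement about the parameter.

Key concept: If we repeated this sampling process many times and computed a 90% CI each time, about 90% of those intervals would contain the true population parameter.

For this specific interval (0.649, 0.717):
- Midpoint (point estimate): 0.683
- Margin of error: 0.034

The correct interpretation is the one stating confidence that the true parameter lies in the interval — option A.

A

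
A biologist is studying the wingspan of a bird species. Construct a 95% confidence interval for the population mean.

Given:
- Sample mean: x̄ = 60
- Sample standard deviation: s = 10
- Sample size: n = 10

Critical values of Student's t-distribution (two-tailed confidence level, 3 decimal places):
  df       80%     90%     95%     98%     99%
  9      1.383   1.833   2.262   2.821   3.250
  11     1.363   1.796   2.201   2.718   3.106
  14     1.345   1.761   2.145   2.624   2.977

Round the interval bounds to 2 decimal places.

The population standard deviation σ is unknown (only the sample standard deviation s is given), so use a t-interval with df = n - 1 = 10 - 1 = 9.

For 95% confidence with df = 9, t* = 2.262 (from t-table)

Standard error: SE = s/√n = 10/√10 = 3.162278

Margin of error: E = t* × SE = 2.262 × 3.162278 = 7.1531

T-interval: x̄ ± E = 60 ± 7.1531 = (52.8469, 67.1531)

Rounded to 2 decimal places:

(52.85, 67.15)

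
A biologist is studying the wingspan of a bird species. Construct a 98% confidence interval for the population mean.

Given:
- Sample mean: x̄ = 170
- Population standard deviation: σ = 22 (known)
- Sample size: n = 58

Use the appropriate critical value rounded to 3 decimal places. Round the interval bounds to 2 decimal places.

The population standard deviation σ is known, so use a z-interval (standard normal critical value).

For 98% confidence, z* = 2.326 (from standard normal table)

Standard error: SE = σ/√n = 22/√58 = 2.888742

Margin of error: E = z* × SE = 2.326 × 2.888742 = 6.7192

Z-interval: x̄ ± E = 170 ± 6.7192 = (163.2808, 176.7192)

Rounded to 2 decimal places:

(163.28, 176.72)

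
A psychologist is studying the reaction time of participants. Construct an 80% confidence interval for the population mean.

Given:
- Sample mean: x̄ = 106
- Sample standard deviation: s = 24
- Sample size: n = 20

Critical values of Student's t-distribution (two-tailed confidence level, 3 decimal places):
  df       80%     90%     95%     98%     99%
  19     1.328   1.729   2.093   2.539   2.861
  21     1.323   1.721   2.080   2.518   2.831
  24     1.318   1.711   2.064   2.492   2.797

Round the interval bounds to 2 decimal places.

The population standard deviation σ is unknown (only the sample standard deviation s is given), so use a t-interval with df = n - 1 = 20 - 1 = 19.

For 80% confidence with df = 19, t* = 1.328 (from t-table)

Standard error: SE = s/√n = 24/√20 = 5.366563

Margin of error: E = t* × SE = 1.328 × 5.366563 = 7.1268

T-interval: x̄ ± E = 106 ± 7.1268 = (98.8732, 113.1268)

Rounded to 2 decimal places:

(98.87, 113.13)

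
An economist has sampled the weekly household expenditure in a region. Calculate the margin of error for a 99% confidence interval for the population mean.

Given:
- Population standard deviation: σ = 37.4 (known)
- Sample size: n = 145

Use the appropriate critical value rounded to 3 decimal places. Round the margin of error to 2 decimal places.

The population standard deviation σ is known, so use the z-interval margin of error formula.

For 99% confidence, z* = 2.576 (from standard normal table)

Margin of error formula for z-interval: E = z* × σ/√n

E = 2.576 × 37.4/√145
  = 2.576 × 3.105901
  = 8.0008

Rounded to 2 decimal places:

8.00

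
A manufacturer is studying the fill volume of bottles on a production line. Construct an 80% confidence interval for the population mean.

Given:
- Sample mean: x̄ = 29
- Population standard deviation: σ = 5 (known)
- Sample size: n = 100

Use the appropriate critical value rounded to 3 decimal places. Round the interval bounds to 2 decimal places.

The population standard deviation σ is known, so use a z-interval (standard normal critical value).

For 80% confidence, z* = 1.282 (from standard normal table)

Standard error: SE = σ/√n = 5/√100 = 0.500000

Margin of error: E = z* × SE = 1.282 × 0.500000 = 0.6410

Z-interval: x̄ ± E = 29 ± 0.6410 = (28.3590, 29.6410)

Rounded to 2 decimal places:

(28.36, 29.64)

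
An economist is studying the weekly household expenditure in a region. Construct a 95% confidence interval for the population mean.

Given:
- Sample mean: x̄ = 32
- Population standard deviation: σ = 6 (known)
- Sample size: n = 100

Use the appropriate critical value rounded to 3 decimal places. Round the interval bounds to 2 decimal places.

The population standard deviation σ is known, so use a z-interval (standard normal critical value).

For 95% confidence, z* = 1.96 (from standard normal table)

Standard error: SE = σ/√n = 6/√100 = 0.600000

Margin of error: E = z* × SE = 1.96 × 0.600000 = 1.1760

Z-interval: x̄ ± E = 32 ± 1.1760 = (30.8240, 33.1760)

Rounded to 2 decimal places:

(30.82, 33.18)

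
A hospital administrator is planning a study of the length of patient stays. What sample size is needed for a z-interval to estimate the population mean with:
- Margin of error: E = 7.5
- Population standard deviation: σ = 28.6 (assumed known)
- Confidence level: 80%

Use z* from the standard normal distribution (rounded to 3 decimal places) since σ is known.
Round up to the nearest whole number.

Using z* since population σ is known (z-interval formula).

For 80% confidence, z* = 1.282 (from standard normal table)

Sample size formula for z-interval: n = (z*σ/E)²

n = (1.282 × 28.6 / 7.5)²
  = (4.888693)²
  = 23.8993

Round up to the nearest whole number: n = 24

24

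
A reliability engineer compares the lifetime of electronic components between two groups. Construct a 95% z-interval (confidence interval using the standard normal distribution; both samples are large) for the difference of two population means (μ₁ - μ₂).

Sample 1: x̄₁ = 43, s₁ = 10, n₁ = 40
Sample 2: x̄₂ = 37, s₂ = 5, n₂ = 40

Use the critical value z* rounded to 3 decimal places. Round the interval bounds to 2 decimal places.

Both samples are large (n₁ = 40 ≥ 30, n₂ = 40 ≥ 30), so a z-interval for the difference of means applies.

Point estimate: x̄₁ - x̄₂ = 43 - 37 = 6

Standard error: SE = √(s₁²/n₁ + s₂²/n₂)
= √(10²/40 + 5²/40)
= √(2.500000 + 0.625000)
= 1.767767

For 95% confidence, z* = 1.96 (from standard normal table)
Margin of error: E = z* × SE = 1.96 × 1.767767 = 3.4648

Z-interval: (x̄₁ - x̄₂) ± E = 6 ± 3.4648 = (2.5352, 9.4648)

Rounded to 2 decimal places:

(2.54, 9.46)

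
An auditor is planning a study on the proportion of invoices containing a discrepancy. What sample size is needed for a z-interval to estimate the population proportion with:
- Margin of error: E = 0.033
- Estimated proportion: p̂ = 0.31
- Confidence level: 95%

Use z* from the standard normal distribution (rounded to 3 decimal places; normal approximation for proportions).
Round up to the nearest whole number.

Using z* for proportion z-interval (normal approximation).

For 95% confidence, z* = 1.96 (from standard normal table)

Sample size formula for proportion z-interval: n = z*²p̂(1-p̂)/E²

n = 1.96² × 0.31 × 0.69 / 0.033²
  = 3.8416 × 0.2139 / 0.001089
  = 754.5622

Round up to the nearest whole number: n = 755

755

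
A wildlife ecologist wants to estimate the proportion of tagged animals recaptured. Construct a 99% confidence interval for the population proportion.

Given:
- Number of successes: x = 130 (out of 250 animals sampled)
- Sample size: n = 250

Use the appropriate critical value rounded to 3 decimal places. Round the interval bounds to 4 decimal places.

Sample proportion: p̂ = 130/250 = 0.520000

Check conditions for normal approximation:
  np̂ = 130 ≥ 10 ✓
  n(1-p̂) = 120 ≥ 10 ✓

The sample is large enough, so use a z-interval (normal approximation) for the proportion.

For 99% confidence, z* = 2.576 (from standard normal table)

Standard error: SE = √(p̂(1-p̂)/n) = √(0.520000×0.480000/250) = 0.03159747

Margin of error: E = z* × SE = 2.576 × 0.03159747 = 0.081395

Z-interval: p̂ ± E = 0.520000 ± 0.081395 = (0.438605, 0.601395)

Rounded to 4 decimal places:

(0.4386, 0.6014)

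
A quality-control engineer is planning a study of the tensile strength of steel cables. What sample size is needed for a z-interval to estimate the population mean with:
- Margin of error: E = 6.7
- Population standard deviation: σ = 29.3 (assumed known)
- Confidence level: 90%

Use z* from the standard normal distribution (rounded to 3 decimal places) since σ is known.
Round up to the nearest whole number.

Using z* since population σ is known (z-interval formula).

For 90% confidence, z* = 1.645 (from standard normal table)

Sample size formula for z-interval: n = (z*σ/E)²

n = (1.645 × 29.3 / 6.7)²
  = (7.193806)²
  = 51.7508

Round up to the nearest whole number: n = 52

52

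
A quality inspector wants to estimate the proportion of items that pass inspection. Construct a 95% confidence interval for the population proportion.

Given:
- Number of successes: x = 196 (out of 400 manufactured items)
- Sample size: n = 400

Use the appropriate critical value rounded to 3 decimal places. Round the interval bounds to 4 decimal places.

Sample proportion: p̂ = 196/400 = 0.490000

Check conditions for normal approximation:
  np̂ = 196 ≥ 10 ✓
  n(1-p̂) = 204 ≥ 10 ✓

The sample is large enough, so use a z-interval (normal approximation) for the proportion.

For 95% confidence, z* = 1.96 (from standard normal table)

Standard error: SE = √(p̂(1-p̂)/n) = √(0.490000×0.510000/400) = 0.02499500

Margin of error: E = z* × SE = 1.96 × 0.02499500 = 0.048990

Z-interval: p̂ ± E = 0.490000 ± 0.048990 = (0.441010, 0.538990)

Rounded to 4 decimal places:

(0.4410, 0.5390)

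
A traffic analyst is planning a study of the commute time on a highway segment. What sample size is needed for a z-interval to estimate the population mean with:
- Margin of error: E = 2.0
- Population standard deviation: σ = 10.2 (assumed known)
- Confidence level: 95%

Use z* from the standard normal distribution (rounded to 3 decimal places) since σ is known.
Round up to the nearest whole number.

Using z* since population σ is known (z-interval formula).

For 95% confidence, z* = 1.96 (from standard normal table)

Sample size formula for z-interval: n = (z*σ/E)²

n = (1.96 × 10.2 / 2.0)²
  = (9.996000)²
  = 99.9200

Round up to the nearest whole number: n = 100

100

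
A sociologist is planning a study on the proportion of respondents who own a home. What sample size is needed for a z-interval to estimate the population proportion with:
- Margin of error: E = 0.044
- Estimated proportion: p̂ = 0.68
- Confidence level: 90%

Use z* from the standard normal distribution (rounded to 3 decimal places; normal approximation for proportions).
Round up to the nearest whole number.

Using z* for proportion z-interval (normal approximation).

For 90% confidence, z* = 1.645 (from standard normal table)

Sample size formula for proportion z-interval: n = z*²p̂(1-p̂)/E²

n = 1.645² × 0.68 × 0.32 / 0.044²
  = 2.706025 × 0.2176 / 0.001936
  = 304.1483

Round up to the nearest whole number: n = 305

305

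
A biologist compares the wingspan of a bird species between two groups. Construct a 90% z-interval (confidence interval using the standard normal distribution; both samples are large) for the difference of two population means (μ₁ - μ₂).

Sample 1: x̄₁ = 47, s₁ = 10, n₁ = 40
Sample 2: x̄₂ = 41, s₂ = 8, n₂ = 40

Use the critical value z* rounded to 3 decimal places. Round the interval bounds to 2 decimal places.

Both samples are large (n₁ = 40 ≥ 30, n₂ = 40 ≥ 30), so a z-interval for the difference of means applies.

Point estimate: x̄₁ - x̄₂ = 47 - 41 = 6

Standard error: SE = √(s₁²/n₁ + s₂²/n₂)
= √(10²/40 + 8²/40)
= √(2.500000 + 1.600000)
= 2.024846

For 90% confidence, z* = 1.645 (from standard normal table)
Margin of error: E = z* × SE = 1.645 × 2.024846 = 3.3309

Z-interval: (x̄₁ - x̄₂) ± E = 6 ± 3.3309 = (2.6691, 9.3309)

Rounded to 2 decimal places:

(2.67, 9.33)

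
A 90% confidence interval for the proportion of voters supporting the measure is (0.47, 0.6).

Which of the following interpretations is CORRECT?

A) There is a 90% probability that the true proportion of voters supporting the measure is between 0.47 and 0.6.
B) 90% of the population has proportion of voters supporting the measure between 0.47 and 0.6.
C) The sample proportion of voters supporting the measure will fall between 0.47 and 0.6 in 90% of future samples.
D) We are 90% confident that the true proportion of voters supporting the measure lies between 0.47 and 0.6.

A confidence interval represents our confidence in the procedure, not a probability statement about the parameter.

Key concept: If we repeated this sampling process many times and computed a 90% CI each time, about 90% of those intervals would contain the true population parameter.

For this specific interval (0.47, 0.6):
- Midpoint (point estimate): 0.535
- Margin of error: 0.065

The correct interpretation is the one stating confidence that the true parameter lies in the interval — option D.

D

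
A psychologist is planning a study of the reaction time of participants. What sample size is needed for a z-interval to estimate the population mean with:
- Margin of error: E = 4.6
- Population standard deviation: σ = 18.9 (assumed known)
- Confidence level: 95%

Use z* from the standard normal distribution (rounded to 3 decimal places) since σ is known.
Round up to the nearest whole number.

Using z* since population σ is known (z-interval formula).

For 95% confidence, z* = 1.96 (from standard normal table)

Sample size formula for z-interval: n = (z*σ/E)²

n = (1.96 × 18.9 / 4.6)²
  = (8.053043)²
  = 64.8515

Round up to the nearest whole number: n = 65

65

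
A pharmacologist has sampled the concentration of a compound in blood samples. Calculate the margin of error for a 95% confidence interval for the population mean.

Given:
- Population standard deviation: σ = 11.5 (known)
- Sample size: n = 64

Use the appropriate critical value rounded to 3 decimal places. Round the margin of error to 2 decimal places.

The population standard deviation σ is known, so use the z-interval margin of error formula.

For 95% confidence, z* = 1.96 (from standard normal table)

Margin of error formula for z-interval: E = z* × σ/√n

E = 1.96 × 11.5/√64
  = 1.96 × 1.437500
  = 2.8175

Rounded to 2 decimal places:

2.82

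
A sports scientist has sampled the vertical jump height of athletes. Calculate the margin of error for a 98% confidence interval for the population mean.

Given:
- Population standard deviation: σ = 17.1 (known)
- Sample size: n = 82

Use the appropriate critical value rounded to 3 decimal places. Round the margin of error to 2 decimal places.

The population standard deviation σ is known, so use the z-interval margin of error formula.

For 98% confidence, z* = 2.326 (from standard normal table)

Margin of error formula for z-interval: E = z* × σ/√n

E = 2.326 × 17.1/√82
  = 2.326 × 1.888379
  = 4.3924

Rounded to 2 decimal places:

4.39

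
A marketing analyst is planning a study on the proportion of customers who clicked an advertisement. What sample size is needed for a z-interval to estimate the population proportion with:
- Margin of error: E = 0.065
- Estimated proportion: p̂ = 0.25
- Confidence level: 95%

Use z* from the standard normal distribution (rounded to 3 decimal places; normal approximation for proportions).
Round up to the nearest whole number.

Using z* for proportion z-interval (normal approximation).

For 95% confidence, z* = 1.96 (from standard normal table)

Sample size formula for proportion z-interval: n = z*²p̂(1-p̂)/E²

n = 1.96² × 0.25 × 0.75 / 0.065²
  = 3.8416 × 0.1875 / 0.004225
  = 170.4852

Round up to the nearest whole number: n = 171

171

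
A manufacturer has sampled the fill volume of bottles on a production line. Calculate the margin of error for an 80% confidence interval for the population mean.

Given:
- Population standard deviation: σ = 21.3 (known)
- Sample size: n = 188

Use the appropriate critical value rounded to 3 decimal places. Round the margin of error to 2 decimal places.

The population standard deviation σ is known, so use the z-interval margin of error formula.

For 80% confidence, z* = 1.282 (from standard normal table)

Margin of error formula for z-interval: E = z* × σ/√n

E = 1.282 × 21.3/√188
  = 1.282 × 1.553462
  = 1.9915

Rounded to 2 decimal places:

1.99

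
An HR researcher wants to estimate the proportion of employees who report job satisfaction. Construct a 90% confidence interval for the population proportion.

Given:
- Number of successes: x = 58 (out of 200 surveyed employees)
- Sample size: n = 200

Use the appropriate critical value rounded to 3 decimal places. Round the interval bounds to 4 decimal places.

Sample proportion: p̂ = 58/200 = 0.290000

Check conditions for normal approximation:
  np̂ = 58 ≥ 10 ✓
  n(1-p̂) = 142 ≥ 10 ✓

The sample is large enough, so use a z-interval (normal approximation) for the proportion.

For 90% confidence, z* = 1.645 (from standard normal table)

Standard error: SE = √(p̂(1-p̂)/n) = √(0.290000×0.710000/200) = 0.03208582

Margin of error: E = z* × SE = 1.645 × 0.03208582 = 0.052781

Z-interval: p̂ ± E = 0.290000 ± 0.052781 = (0.237219, 0.342781)

Rounded to 4 decimal places:

(0.2372, 0.3428)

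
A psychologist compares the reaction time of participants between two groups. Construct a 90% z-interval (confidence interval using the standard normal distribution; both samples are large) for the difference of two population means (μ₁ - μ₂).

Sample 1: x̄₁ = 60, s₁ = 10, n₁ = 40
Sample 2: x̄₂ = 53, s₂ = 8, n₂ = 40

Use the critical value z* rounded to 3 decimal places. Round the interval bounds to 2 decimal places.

Both samples are large (n₁ = 40 ≥ 30, n₂ = 40 ≥ 30), so a z-interval for the difference of means applies.

Point estimate: x̄₁ - x̄₂ = 60 - 53 = 7

Standard error: SE = √(s₁²/n₁ + s₂²/n₂)
= √(10²/40 + 8²/40)
= √(2.500000 + 1.600000)
= 2.024846

For 90% confidence, z* = 1.645 (from standard normal table)
Margin of error: E = z* × SE = 1.645 × 2.024846 = 3.3309

Z-interval: (x̄₁ - x̄₂) ± E = 7 ± 3.3309 = (3.6691, 10.3309)

Rounded to 2 decimal places:

(3.67, 10.33)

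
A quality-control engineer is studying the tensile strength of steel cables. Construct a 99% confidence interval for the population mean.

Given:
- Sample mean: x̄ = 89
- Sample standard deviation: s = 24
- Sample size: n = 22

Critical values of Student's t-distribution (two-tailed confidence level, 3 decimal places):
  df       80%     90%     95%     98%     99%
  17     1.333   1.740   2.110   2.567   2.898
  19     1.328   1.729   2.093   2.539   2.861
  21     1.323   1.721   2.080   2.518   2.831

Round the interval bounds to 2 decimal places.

The population standard deviation σ is unknown (only the sample standard deviation s is given), so use a t-interval with df = n - 1 = 22 - 1 = 21.

For 99% confidence with df = 21, t* = 2.831 (from t-table)

Standard error: SE = s/√n = 24/√22 = 5.116817

Margin of error: E = t* × SE = 2.831 × 5.116817 = 14.4857

T-interval: x̄ ± E = 89 ± 14.4857 = (74.5143, 103.4857)

Rounded to 2 decimal places:

(74.51, 103.49)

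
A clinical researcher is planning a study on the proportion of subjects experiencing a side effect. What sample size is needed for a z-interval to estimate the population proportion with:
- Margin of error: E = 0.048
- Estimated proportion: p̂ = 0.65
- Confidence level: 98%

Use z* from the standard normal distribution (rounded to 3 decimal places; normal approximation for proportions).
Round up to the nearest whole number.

Using z* for proportion z-interval (normal approximation).

For 98% confidence, z* = 2.326 (from standard normal table)

Sample size formula for proportion z-interval: n = z*²p̂(1-p̂)/E²

n = 2.326² × 0.65 × 0.35 / 0.048²
  = 5.410276 × 0.2275 / 0.002304
  = 534.2178

Round up to the nearest whole number: n = 535

535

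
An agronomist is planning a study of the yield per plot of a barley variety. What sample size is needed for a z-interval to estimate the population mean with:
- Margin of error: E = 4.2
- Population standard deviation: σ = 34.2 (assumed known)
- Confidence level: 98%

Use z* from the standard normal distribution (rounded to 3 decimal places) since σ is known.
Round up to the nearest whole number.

Using z* since population σ is known (z-interval formula).

For 98% confidence, z* = 2.326 (from standard normal table)

Sample size formula for z-interval: n = (z*σ/E)²

n = (2.326 × 34.2 / 4.2)²
  = (18.940286)²
  = 358.7344

Round up to the nearest whole number: n = 359

359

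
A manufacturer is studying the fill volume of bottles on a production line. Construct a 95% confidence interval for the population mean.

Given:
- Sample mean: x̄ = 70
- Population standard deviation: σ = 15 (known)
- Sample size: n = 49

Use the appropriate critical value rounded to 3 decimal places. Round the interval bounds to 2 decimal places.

The population standard deviation σ is known, so use a z-interval (standard normal critical value).

For 95% confidence, z* = 1.96 (from standard normal table)

Standard error: SE = σ/√n = 15/√49 = 2.142857

Margin of error: E = z* × SE = 1.96 × 2.142857 = 4.2000

Z-interval: x̄ ± E = 70 ± 4.2000 = (65.8000, 74.2000)

Rounded to 2 decimal places:

(65.80, 74.20)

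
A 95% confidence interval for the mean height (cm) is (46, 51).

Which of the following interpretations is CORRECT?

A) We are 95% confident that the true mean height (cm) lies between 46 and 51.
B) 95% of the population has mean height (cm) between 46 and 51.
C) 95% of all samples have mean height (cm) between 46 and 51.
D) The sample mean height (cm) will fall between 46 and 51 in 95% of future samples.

A confidence interval represents our confidence in the procedure, not a probability statement about the parameter.

Key concept: If we repeated this sampling process many times and computed a 95% CI each time, about 95% of those intervals would contain the true population parameter.

For this specific interval (46, 51):
- Midpoint (point estimate): 48.5
- Margin of error: 2.5

The correct interpretation is the one stating confidence that the true parameter lies in the interval — option A.

A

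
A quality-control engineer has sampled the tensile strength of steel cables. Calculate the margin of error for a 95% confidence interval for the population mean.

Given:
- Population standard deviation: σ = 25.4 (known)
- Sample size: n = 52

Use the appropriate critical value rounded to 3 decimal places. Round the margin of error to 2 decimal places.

The population standard deviation σ is known, so use the z-interval margin of error formula.

For 95% confidence, z* = 1.96 (from standard normal table)

Margin of error formula for z-interval: E = z* × σ/√n

E = 1.96 × 25.4/√52
  = 1.96 × 3.522346
  = 6.9038

Rounded to 2 decimal places:

6.90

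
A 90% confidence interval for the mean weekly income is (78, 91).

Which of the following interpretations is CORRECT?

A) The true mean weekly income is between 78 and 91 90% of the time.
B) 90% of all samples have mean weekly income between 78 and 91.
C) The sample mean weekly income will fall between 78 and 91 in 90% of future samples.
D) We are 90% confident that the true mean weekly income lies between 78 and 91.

A confidence interval represents our confidence in the procedure, not a probability statement about the parameter.

Key concept: If we repeated this sampling process many times and computed a 90% CI each time, about 90% of those intervals would contain the true population parameter.

For this specific interval (78, 91):
- Midpoint (point estimate): 84.5
- Margin of error: 6.5

The correct interpretation is the one stating confidence that the true parameter lies in the interval — option D.

D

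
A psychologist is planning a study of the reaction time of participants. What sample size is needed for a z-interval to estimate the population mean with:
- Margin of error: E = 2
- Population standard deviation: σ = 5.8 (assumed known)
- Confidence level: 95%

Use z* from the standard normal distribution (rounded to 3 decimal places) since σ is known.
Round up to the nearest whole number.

Using z* since population σ is known (z-interval formula).

For 95% confidence, z* = 1.96 (from standard normal table)

Sample size formula for z-interval: n = (z*σ/E)²

n = (1.96 × 5.8 / 2)²
  = (5.684000)²
  = 32.3079

Round up to the nearest whole number: n = 33

33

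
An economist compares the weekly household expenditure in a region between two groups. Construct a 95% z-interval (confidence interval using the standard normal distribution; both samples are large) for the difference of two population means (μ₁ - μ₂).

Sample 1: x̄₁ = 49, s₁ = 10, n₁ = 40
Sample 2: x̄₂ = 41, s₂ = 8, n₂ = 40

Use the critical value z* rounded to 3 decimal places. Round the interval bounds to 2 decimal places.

Both samples are large (n₁ = 40 ≥ 30, n₂ = 40 ≥ 30), so a z-interval for the difference of means applies.

Point estimate: x̄₁ - x̄₂ = 49 - 41 = 8

Standard error: SE = √(s₁²/n₁ + s₂²/n₂)
= √(10²/40 + 8²/40)
= √(2.500000 + 1.600000)
= 2.024846

For 95% confidence, z* = 1.96 (from standard normal table)
Margin of error: E = z* × SE = 1.96 × 2.024846 = 3.9687

Z-interval: (x̄₁ - x̄₂) ± E = 8 ± 3.9687 = (4.0313, 11.9687)

Rounded to 2 decimal places:

(4.03, 11.97)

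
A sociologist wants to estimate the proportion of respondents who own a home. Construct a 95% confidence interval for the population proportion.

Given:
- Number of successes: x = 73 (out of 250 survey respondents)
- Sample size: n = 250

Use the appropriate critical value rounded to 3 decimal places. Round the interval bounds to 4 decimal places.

Sample proportion: p̂ = 73/250 = 0.292000

Check conditions for normal approximation:
  np̂ = 73 ≥ 10 ✓
  n(1-p̂) = 177 ≥ 10 ✓

The sample is large enough, so use a z-interval (normal approximation) for the proportion.

For 95% confidence, z* = 1.96 (from standard normal table)

Standard error: SE = √(p̂(1-p̂)/n) = √(0.292000×0.708000/250) = 0.02875663

Margin of error: E = z* × SE = 1.96 × 0.02875663 = 0.056363

Z-interval: p̂ ± E = 0.292000 ± 0.056363 = (0.235637, 0.348363)

Rounded to 4 decimal places:

(0.2356, 0.3484)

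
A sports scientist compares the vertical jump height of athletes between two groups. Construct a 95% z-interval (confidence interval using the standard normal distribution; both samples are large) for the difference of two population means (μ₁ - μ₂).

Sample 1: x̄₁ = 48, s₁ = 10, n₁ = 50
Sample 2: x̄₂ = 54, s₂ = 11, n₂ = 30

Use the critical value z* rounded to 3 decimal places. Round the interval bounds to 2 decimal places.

Both samples are large (n₁ = 50 ≥ 30, n₂ = 30 ≥ 30), so a z-interval for the difference of means applies.

Point estimate: x̄₁ - x̄₂ = 48 - 54 = -6

Standard error: SE = √(s₁²/n₁ + s₂²/n₂)
= √(10²/50 + 11²/30)
= √(2.000000 + 4.033333)
= 2.456284

For 95% confidence, z* = 1.96 (from standard normal table)
Margin of error: E = z* × SE = 1.96 × 2.456284 = 4.8143

Z-interval: (x̄₁ - x̄₂) ± E = -6 ± 4.8143 = (-10.8143, -1.1857)

Rounded to 2 decimal places:

(-10.81, -1.19)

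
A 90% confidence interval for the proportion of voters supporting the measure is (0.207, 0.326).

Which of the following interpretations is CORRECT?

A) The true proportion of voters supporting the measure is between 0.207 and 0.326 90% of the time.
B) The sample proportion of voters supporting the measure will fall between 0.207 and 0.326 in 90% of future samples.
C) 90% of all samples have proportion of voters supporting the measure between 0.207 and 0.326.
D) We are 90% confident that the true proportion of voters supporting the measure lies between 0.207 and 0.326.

A confidence interval represents our confidence in the procedure, not a probability statement about the parameter.

Key concept: If we repeated this sampling process many times and computed a 90% CI each time, about 90% of those intervals would contain the true population parameter.

For this specific interval (0.207, 0.326):
- Midpoint (point estimate): 0.2665
- Margin of error: 0.0595

The correct interpretation is the one stating confidence that the true parameter lies in the interval — option D.

D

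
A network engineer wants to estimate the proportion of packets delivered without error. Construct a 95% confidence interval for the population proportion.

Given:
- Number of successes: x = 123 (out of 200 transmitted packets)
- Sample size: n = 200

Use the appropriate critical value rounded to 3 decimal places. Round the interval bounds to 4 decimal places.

Sample proportion: p̂ = 123/200 = 0.615000

Check conditions for normal approximation:
  np̂ = 123 ≥ 10 ✓
  n(1-p̂) = 77 ≥ 10 ✓

The sample is large enough, so use a z-interval (normal approximation) for the proportion.

For 95% confidence, z* = 1.96 (from standard normal table)

Standard error: SE = √(p̂(1-p̂)/n) = √(0.615000×0.385000/200) = 0.03440748

Margin of error: E = z* × SE = 1.96 × 0.03440748 = 0.067439

Z-interval: p̂ ± E = 0.615000 ± 0.067439 = (0.547561, 0.682439)

Rounded to 4 decimal places:

(0.5476, 0.6824)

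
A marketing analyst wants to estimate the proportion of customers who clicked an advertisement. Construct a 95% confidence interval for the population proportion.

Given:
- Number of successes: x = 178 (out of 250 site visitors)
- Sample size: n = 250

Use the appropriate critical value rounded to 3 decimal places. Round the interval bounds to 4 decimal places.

Sample proportion: p̂ = 178/250 = 0.712000

Check conditions for normal approximation:
  np̂ = 178 ≥ 10 ✓
  n(1-p̂) = 72 ≥ 10 ✓

The sample is large enough, so use a z-interval (normal approximation) for the proportion.

For 95% confidence, z* = 1.96 (from standard normal table)

Standard error: SE = √(p̂(1-p̂)/n) = √(0.712000×0.288000/250) = 0.02863955

Margin of error: E = z* × SE = 1.96 × 0.02863955 = 0.056134

Z-interval: p̂ ± E = 0.712000 ± 0.056134 = (0.655866, 0.768134)

Rounded to 4 decimal places:

(0.6559, 0.7681)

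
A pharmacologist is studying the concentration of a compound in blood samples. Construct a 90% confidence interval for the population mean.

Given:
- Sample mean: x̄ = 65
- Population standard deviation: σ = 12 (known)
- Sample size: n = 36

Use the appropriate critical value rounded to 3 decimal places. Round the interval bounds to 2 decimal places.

The population standard deviation σ is known, so use a z-interval (standard normal critical value).

For 90% confidence, z* = 1.645 (from standard normal table)

Standard error: SE = σ/√n = 12/√36 = 2.000000

Margin of error: E = z* × SE = 1.645 × 2.000000 = 3.2900

Z-interval: x̄ ± E = 65 ± 3.2900 = (61.7100, 68.2900)

Rounded to 2 decimal places:

(61.71, 68.29)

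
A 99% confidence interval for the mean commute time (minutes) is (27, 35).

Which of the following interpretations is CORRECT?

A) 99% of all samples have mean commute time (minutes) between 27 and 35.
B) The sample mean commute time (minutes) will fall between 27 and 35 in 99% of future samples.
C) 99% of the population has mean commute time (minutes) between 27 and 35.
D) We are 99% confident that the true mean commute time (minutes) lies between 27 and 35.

A confidence interval represents our confidence in the procedure, not a probability statement about the parameter.

Key concept: If we repeated this sampling process many times and computed a 99% CI each time, about 99% of those intervals would contain the true population parameter.

For this specific interval (27, 35):
- Midpoint (point estimate): 31
- Margin of error: 4

The correct interpretation is the one stating confidence that the true parameter lies in the interval — option D.

D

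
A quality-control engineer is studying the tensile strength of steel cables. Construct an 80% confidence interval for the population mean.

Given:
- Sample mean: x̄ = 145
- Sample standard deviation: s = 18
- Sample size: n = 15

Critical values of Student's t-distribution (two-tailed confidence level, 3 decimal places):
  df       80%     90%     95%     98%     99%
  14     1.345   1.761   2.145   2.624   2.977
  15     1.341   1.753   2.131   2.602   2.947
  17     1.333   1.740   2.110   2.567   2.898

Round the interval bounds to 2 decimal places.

The population standard deviation σ is unknown (only the sample standard deviation s is given), so use a t-interval with df = n - 1 = 15 - 1 = 14.

For 80% confidence with df = 14, t* = 1.345 (from t-table)

Standard error: SE = s/√n = 18/√15 = 4.647580

Margin of error: E = t* × SE = 1.345 × 4.647580 = 6.2510

T-interval: x̄ ± E = 145 ± 6.2510 = (138.7490, 151.2510)

Rounded to 2 decimal places:

(138.75, 151.25)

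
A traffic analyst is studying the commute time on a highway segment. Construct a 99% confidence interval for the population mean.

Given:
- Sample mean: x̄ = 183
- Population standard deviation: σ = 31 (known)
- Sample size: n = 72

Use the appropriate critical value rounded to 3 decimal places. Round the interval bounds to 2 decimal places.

The population standard deviation σ is known, so use a z-interval (standard normal critical value).

For 99% confidence, z* = 2.576 (from standard normal table)

Standard error: SE = σ/√n = 31/√72 = 3.653385

Margin of error: E = z* × SE = 2.576 × 3.653385 = 9.4111

Z-interval: x̄ ± E = 183 ± 9.4111 = (173.5889, 192.4111)

Rounded to 2 decimal places:

(173.59, 192.41)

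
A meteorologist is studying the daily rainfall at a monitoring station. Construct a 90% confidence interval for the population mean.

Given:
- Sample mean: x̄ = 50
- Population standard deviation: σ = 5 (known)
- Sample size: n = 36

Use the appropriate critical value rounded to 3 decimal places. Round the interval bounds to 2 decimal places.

The population standard deviation σ is known, so use a z-interval (standard normal critical value).

For 90% confidence, z* = 1.645 (from standard normal table)

Standard error: SE = σ/√n = 5/√36 = 0.833333

Margin of error: E = z* × SE = 1.645 × 0.833333 = 1.3708

Z-interval: x̄ ± E = 50 ± 1.3708 = (48.6292, 51.3708)

Rounded to 2 decimal places:

(48.63, 51.37)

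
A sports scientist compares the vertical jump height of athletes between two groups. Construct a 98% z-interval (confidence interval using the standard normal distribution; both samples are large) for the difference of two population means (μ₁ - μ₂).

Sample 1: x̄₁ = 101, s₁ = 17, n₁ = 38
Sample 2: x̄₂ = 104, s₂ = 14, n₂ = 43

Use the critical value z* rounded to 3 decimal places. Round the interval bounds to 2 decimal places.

Both samples are large (n₁ = 38 ≥ 30, n₂ = 43 ≥ 30), so a z-interval for the difference of means applies.

Point estimate: x̄₁ - x̄₂ = 101 - 104 = -3

Standard error: SE = √(s₁²/n₁ + s₂²/n₂)
= √(17²/38 + 14²/43)
= √(7.605263 + 4.558140)
= 3.487607

For 98% confidence, z* = 2.326 (from standard normal table)
Margin of error: E = z* × SE = 2.326 × 3.487607 = 8.1122

Z-interval: (x̄₁ - x̄₂) ± E = -3 ± 8.1122 = (-11.1122, 5.1122)

Rounded to 2 decimal places:

(-11.11, 5.11)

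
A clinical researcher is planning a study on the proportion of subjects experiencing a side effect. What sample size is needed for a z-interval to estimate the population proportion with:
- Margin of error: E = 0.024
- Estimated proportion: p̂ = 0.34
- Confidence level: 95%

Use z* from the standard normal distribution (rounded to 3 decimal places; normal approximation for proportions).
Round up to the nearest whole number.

Using z* for proportion z-interval (normal approximation).

For 95% confidence, z* = 1.96 (from standard normal table)

Sample size formula for proportion z-interval: n = z*²p̂(1-p̂)/E²

n = 1.96² × 0.34 × 0.66 / 0.024²
  = 3.8416 × 0.2244 / 0.000576
  = 1496.6233

Round up to the nearest whole number: n = 1497

1497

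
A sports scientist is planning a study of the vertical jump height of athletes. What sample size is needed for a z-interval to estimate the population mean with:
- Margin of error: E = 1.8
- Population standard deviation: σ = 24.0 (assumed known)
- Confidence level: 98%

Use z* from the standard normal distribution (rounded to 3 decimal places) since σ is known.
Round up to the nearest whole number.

Using z* since population σ is known (z-interval formula).

For 98% confidence, z* = 2.326 (from standard normal table)

Sample size formula for z-interval: n = (z*σ/E)²

n = (2.326 × 24.0 / 1.8)²
  = (31.013333)²
  = 961.8268

Round up to the nearest whole number: n = 962

962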